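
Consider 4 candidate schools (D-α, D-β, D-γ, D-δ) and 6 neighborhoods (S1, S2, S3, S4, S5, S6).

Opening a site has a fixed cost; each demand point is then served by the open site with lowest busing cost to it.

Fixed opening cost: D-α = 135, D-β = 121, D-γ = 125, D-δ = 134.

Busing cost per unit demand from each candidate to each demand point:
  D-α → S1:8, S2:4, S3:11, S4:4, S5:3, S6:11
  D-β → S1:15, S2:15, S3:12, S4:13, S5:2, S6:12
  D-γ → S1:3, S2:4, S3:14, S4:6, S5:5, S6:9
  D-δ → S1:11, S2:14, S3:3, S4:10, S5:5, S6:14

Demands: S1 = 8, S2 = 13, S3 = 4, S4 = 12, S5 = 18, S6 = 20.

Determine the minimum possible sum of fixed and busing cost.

Open {D-γ}: assign each demand point to its cheapest open site.
  S1→D-γ 8×3=24, S2→D-γ 13×4=52, S3→D-γ 4×14=56, S4→D-γ 12×6=72, S5→D-γ 18×5=90, S6→D-γ 20×9=180
  busing cost 474, fixed 125 → total 599.
Compare {D-α}: busing cost 482 + fixed 135 = 617.
Compare {D-β, D-γ}: busing cost 412 + fixed 246 = 658.
Compare {D-α, D-γ}: busing cost 402 + fixed 260 = 662.
All other subsets cost ≥ 617. Minimum total cost: 599.

599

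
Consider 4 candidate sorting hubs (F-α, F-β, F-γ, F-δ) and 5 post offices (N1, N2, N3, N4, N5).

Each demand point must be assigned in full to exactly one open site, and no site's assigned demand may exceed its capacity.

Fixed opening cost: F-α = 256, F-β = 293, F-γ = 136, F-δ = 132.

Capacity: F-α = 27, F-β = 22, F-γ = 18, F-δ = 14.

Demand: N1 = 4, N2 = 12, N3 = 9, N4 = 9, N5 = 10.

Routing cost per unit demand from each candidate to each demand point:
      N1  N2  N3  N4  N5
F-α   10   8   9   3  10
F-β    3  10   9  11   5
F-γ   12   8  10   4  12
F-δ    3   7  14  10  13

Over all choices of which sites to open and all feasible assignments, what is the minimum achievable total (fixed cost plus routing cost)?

754

Open {F-α, F-γ}; cheapest assignment that respects the capacities:
  F-α (cap 27, load 26): N1, N2, N5 — cost 4×10 + 12×8 + 10×10 = 236
  F-γ (cap 18, load 18): N3, N4 — cost 9×10 + 9×4 = 126
  Shipping 362, fixed 392 → total 754.
  Any other capacity-feasible assignment to {F-α, F-γ} ships for at least 362.
Compare {F-β, F-γ, F-δ}: its best feasible assignment gives total 833.
Compare {F-α, F-β}: its best feasible assignment gives total 843.
Every other set of open sites that can feasibly serve all demand totals ≥ 833 even under its best assignment. Minimum: 754.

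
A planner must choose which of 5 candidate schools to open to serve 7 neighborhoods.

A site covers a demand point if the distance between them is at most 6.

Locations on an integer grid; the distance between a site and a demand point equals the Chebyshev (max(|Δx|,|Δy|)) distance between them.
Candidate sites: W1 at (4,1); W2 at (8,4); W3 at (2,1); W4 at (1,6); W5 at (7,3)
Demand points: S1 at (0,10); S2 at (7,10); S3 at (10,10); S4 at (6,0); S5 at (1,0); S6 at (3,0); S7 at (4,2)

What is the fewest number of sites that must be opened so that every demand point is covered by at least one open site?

2

Coverage sets (demand points within 6 of each site):
  W1: {S4, S5, S6, S7}
  W2: {S2, S3, S4, S6, S7}
  W3: {S4, S5, S6, S7}
  W4: {S1, S2, S4, S5, S6, S7}
  W5: {S4, S5, S6, S7}
No single site covers all 7 demand points.
But {W2, W4} covers everything, so the minimum is 2.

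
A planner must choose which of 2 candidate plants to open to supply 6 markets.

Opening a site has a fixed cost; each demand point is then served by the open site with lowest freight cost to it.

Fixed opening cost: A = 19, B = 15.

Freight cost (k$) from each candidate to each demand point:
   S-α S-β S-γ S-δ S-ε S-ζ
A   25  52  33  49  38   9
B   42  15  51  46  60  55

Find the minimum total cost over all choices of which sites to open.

Open {A, B}: assign each demand point to its cheapest open site.
  S-α→A 25, S-β→B 15, S-γ→A 33, S-δ→B 46, S-ε→A 38, S-ζ→A 9
  freight cost 166, fixed 34 → total 200.
Compare {A}: freight cost 206 + fixed 19 = 225.
Compare {B}: freight cost 269 + fixed 15 = 284.

200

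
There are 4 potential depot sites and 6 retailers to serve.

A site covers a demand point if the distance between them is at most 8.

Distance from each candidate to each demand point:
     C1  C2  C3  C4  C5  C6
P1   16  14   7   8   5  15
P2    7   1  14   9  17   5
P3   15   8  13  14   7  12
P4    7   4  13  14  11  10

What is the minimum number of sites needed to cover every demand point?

2

Coverage sets (demand points within 8 of each site):
  P1: {C3, C4, C5}
  P2: {C1, C2, C6}
  P3: {C2, C5}
  P4: {C1, C2}
No single site covers all 6 demand points.
But {P1, P2} covers everything, so the minimum is 2.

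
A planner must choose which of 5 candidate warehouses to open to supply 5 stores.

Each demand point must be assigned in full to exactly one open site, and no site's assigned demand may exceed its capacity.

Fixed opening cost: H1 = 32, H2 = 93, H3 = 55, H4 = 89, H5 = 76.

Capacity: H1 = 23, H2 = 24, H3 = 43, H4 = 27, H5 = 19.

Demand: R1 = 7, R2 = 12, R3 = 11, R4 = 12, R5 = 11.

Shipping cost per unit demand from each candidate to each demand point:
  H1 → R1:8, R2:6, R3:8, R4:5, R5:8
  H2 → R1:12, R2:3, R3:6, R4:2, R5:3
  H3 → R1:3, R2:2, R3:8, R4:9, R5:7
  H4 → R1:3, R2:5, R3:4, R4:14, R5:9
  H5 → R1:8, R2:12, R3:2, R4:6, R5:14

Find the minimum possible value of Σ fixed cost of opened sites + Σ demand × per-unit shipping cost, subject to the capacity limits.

Open {H2, H3}; cheapest assignment that respects the capacities:
  H2 (cap 24, load 23): R4, R5 — cost 12×2 + 11×3 = 57
  H3 (cap 43, load 30): R1, R2, R3 — cost 7×3 + 12×2 + 11×8 = 133
  Shipping 190, fixed 148 → total 338.
  Any other capacity-feasible assignment to {H2, H3} ships for at least 190.
Compare {H2, H3, H5}: its best feasible assignment gives total 348.
Compare {H1, H3}: its best feasible assignment gives total 357.
Every other set of open sites that can feasibly serve all demand totals ≥ 348 even under its best assignment. Minimum: 338.

338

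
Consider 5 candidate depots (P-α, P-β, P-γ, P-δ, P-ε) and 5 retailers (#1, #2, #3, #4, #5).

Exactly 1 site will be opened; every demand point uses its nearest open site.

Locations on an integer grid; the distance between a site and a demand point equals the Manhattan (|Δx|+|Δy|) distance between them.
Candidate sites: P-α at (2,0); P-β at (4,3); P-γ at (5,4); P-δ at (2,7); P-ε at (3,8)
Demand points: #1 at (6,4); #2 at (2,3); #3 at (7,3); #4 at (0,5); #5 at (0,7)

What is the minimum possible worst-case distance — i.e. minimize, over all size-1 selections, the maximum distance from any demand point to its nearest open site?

8

Open {P-β}.
  Farthest demand point is #5 at distance 8 (to P-β); all others are ≤ 8.
With {P-γ} the worst case is 8.
With {P-α} the worst case is 9.
No size-1 selection achieves below 8.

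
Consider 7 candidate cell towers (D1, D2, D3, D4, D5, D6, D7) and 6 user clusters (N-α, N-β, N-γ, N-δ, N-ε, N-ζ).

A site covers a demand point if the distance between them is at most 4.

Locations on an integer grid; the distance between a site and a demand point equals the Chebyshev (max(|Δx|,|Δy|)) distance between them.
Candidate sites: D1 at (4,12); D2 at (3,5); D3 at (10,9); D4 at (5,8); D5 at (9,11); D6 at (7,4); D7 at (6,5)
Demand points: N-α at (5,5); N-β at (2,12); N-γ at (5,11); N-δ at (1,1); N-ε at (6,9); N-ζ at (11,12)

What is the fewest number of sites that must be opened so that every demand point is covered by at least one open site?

Coverage sets (demand points within 4 of each site):
  D1: {N-β, N-γ, N-ε}
  D2: {N-α, N-δ, N-ε}
  D3: {N-ε, N-ζ}
  D4: {N-α, N-β, N-γ, N-ε}
  D5: {N-γ, N-ε, N-ζ}
  D6: {N-α}
  D7: {N-α, N-ε}
No 2 sites suffice: every size-2 union leaves at least one demand point uncovered.
But {D1, D2, D3} covers everything, so the minimum is 3.

3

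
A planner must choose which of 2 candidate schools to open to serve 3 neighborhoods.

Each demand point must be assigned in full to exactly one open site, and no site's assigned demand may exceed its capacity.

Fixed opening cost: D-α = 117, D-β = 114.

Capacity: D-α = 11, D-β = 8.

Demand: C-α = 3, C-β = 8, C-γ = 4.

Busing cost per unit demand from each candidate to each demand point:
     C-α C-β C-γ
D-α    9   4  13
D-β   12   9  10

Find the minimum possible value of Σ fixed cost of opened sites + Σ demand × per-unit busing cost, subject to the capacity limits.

330

Open {D-α, D-β}; cheapest assignment that respects the capacities:
  D-α (cap 11, load 11): C-α, C-β — cost 3×9 + 8×4 = 59
  D-β (cap 8, load 4): C-γ — cost 4×10 = 40
  Shipping 99, fixed 231 → total 330.
  Any other capacity-feasible assignment to {D-α, D-β} ships for at least 99.
Total demand is 15 and no other set of sites has combined capacity ≥ 15, so {D-α, D-β} is the only feasible choice of open sites. Minimum: 330.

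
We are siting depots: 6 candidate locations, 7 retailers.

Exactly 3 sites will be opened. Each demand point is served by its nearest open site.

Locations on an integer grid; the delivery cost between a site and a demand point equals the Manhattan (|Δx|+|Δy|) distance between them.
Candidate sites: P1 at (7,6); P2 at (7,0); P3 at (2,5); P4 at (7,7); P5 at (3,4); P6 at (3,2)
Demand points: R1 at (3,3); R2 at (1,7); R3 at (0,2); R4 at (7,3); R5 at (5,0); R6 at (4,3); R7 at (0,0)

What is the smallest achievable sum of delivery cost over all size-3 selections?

19

Open {P2, P3, P6}.
  R1→P6 1, R2→P3 3, R3→P6 3, R4→P2 3, R5→P2 2, R6→P6 2, R7→P6 5  ⇒ total 19.
Compare {P1, P3, P6}: total 21.
Compare {P2, P5, P6}: total 21.
No size-3 selection does better; minimum is 19.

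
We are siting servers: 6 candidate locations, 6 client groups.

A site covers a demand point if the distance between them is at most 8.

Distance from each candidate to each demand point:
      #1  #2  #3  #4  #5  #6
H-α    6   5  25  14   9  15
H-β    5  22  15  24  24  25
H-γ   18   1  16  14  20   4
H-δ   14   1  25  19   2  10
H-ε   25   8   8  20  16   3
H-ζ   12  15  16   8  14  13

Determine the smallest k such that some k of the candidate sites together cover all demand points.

Coverage sets (demand points within 8 of each site):
  H-α: {#1, #2}
  H-β: {#1}
  H-γ: {#2, #6}
  H-δ: {#2, #5}
  H-ε: {#2, #3, #6}
  H-ζ: {#4}
No 3 sites suffice: every size-3 union leaves at least one demand point uncovered.
But {H-α, H-δ, H-ε, H-ζ} covers everything, so the minimum is 4.

4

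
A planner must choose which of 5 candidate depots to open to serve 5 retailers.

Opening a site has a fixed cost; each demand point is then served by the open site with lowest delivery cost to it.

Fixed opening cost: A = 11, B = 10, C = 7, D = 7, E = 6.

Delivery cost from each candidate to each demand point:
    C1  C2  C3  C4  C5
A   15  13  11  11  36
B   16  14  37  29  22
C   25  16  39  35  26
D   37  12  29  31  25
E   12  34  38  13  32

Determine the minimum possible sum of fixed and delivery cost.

Open {A, D}: assign each demand point to its cheapest open site.
  C1→A 15, C2→D 12, C3→A 11, C4→A 11, C5→D 25
  delivery cost 74, fixed 18 → total 92.
Compare {A, B}: delivery cost 72 + fixed 21 = 93.
Compare {A, C}: delivery cost 76 + fixed 18 = 94.
Compare {A, D, E}: delivery cost 71 + fixed 24 = 95.
All other subsets cost ≥ 93. Minimum total cost: 92.

92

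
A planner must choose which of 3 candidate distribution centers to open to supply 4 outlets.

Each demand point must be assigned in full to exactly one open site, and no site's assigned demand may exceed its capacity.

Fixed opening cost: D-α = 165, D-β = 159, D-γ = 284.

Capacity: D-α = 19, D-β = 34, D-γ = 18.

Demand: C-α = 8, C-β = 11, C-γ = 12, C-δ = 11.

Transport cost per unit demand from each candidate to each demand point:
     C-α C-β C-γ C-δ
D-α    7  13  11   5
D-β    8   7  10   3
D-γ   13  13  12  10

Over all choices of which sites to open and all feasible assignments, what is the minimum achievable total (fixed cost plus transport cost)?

610

Open {D-α, D-β}; cheapest assignment that respects the capacities:
  D-α (cap 19, load 8): C-α — cost 8×7 = 56
  D-β (cap 34, load 34): C-β, C-γ, C-δ — cost 11×7 + 12×10 + 11×3 = 230
  Shipping 286, fixed 324 → total 610.
  Any other capacity-feasible assignment to {D-α, D-β} ships for at least 286.
Compare {D-β, D-γ}: its best feasible assignment gives total 761.
Compare {D-α, D-β, D-γ}: its best feasible assignment gives total 894.
Every other set of open sites that can feasibly serve all demand totals ≥ 761 even under its best assignment. Minimum: 610.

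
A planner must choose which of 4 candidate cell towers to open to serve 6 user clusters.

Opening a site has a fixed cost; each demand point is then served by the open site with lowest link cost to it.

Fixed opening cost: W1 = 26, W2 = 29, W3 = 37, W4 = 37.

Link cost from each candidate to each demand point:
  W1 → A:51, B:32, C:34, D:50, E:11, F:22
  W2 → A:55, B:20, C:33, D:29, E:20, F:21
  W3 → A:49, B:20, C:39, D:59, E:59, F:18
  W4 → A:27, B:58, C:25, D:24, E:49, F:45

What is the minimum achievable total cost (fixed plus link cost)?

Open {W2, W4}: assign each demand point to its cheapest open site.
  A→W4 27, B→W2 20, C→W4 25, D→W4 24, E→W2 20, F→W2 21
  link cost 137, fixed 66 → total 203.
Compare {W1, W4}: link cost 141 + fixed 63 = 204.
Compare {W2}: link cost 178 + fixed 29 = 207.
Compare {W1, W2}: link cost 165 + fixed 55 = 220.
All other subsets cost ≥ 204. Minimum total cost: 203.

203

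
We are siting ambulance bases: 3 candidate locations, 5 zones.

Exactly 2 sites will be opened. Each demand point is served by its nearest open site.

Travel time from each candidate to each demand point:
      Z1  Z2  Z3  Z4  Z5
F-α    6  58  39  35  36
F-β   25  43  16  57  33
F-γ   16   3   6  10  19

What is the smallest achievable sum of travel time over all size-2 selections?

44

Open {F-α, F-γ}.
  Z1→F-α 6, Z2→F-γ 3, Z3→F-γ 6, Z4→F-γ 10, Z5→F-γ 19  ⇒ total 44.
Compare {F-β, F-γ}: total 54.
Compare {F-α, F-β}: total 133.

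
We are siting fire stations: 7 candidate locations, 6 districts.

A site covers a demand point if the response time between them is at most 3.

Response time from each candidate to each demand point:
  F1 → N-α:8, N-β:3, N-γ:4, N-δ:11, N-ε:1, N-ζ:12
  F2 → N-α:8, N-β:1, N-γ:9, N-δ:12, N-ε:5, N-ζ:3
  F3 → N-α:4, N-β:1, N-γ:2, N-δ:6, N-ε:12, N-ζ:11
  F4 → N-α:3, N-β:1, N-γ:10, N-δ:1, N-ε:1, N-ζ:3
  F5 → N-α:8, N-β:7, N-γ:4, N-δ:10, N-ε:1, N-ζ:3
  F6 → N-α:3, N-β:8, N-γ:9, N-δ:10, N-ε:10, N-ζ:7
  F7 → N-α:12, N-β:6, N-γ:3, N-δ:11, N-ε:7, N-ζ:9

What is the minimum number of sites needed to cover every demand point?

2

Coverage sets (demand points within 3 of each site):
  F1: {N-β, N-ε}
  F2: {N-β, N-ζ}
  F3: {N-β, N-γ}
  F4: {N-α, N-β, N-δ, N-ε, N-ζ}
  F5: {N-ε, N-ζ}
  F6: {N-α}
  F7: {N-γ}
No single site covers all 6 demand points.
But {F3, F4} covers everything, so the minimum is 2.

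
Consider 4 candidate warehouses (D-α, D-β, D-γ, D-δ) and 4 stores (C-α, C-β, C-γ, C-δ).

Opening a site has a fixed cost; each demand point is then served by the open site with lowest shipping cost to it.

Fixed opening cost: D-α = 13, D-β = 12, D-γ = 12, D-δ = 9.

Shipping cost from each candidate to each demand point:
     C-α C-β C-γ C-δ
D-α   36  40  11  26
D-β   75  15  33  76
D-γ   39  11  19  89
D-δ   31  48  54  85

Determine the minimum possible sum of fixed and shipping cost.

109

Open {D-α, D-γ}: assign each demand point to its cheapest open site.
  C-α→D-α 36, C-β→D-γ 11, C-γ→D-α 11, C-δ→D-α 26
  shipping cost 84, fixed 25 → total 109.
Compare {D-α, D-β}: shipping cost 88 + fixed 25 = 113.
Compare {D-α, D-γ, D-δ}: shipping cost 79 + fixed 34 = 113.
Compare {D-α, D-β, D-δ}: shipping cost 83 + fixed 34 = 117.
All other subsets cost ≥ 113. Minimum total cost: 109.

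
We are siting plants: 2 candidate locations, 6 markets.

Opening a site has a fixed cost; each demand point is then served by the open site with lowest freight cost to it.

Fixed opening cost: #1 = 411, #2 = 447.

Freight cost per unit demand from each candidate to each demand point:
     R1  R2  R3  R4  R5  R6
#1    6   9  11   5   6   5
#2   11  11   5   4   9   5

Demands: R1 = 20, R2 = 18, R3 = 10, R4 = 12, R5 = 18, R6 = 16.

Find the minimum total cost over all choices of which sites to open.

1051

Open {#1}: assign each demand point to its cheapest open site.
  R1→#1 20×6=120, R2→#1 18×9=162, R3→#1 10×11=110, R4→#1 12×5=60, R5→#1 18×6=108, R6→#1 16×5=80
  freight cost 640, fixed 411 → total 1051.
Compare {#2}: freight cost 758 + fixed 447 = 1205.
Compare {#1, #2}: freight cost 568 + fixed 858 = 1426.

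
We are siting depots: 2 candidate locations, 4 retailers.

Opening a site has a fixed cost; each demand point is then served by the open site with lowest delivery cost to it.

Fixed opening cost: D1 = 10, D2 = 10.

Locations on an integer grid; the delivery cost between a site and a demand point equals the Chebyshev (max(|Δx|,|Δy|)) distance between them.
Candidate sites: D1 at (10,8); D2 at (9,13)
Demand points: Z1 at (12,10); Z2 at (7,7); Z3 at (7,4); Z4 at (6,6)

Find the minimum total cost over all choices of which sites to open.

Open {D1}: assign each demand point to its cheapest open site.
  Z1→D1 2, Z2→D1 3, Z3→D1 4, Z4→D1 4
  delivery cost 13, fixed 10 → total 23.
Compare {D1, D2}: delivery cost 13 + fixed 20 = 33.
Compare {D2}: delivery cost 25 + fixed 10 = 35.

23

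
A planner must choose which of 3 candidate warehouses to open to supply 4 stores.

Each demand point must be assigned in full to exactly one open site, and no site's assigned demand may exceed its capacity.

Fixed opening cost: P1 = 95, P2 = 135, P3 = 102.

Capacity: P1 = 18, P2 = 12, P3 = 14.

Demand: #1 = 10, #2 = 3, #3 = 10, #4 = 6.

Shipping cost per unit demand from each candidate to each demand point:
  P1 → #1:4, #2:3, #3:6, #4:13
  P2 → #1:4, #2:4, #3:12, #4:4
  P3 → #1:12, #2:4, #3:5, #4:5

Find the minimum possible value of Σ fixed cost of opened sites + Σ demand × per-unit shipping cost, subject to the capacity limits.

Open {P1, P3}; cheapest assignment that respects the capacities:
  P1 (cap 18, load 16): #1, #4 — cost 10×4 + 6×13 = 118
  P3 (cap 14, load 13): #2, #3 — cost 3×4 + 10×5 = 62
  Shipping 180, fixed 197 → total 377.
  Any other capacity-feasible assignment to {P1, P3} ships for at least 180.
Compare {P1, P2, P3}: its best feasible assignment gives total 455.
Every other set of open sites that can feasibly serve all demand totals ≥ 455 even under its best assignment. Minimum: 377.

377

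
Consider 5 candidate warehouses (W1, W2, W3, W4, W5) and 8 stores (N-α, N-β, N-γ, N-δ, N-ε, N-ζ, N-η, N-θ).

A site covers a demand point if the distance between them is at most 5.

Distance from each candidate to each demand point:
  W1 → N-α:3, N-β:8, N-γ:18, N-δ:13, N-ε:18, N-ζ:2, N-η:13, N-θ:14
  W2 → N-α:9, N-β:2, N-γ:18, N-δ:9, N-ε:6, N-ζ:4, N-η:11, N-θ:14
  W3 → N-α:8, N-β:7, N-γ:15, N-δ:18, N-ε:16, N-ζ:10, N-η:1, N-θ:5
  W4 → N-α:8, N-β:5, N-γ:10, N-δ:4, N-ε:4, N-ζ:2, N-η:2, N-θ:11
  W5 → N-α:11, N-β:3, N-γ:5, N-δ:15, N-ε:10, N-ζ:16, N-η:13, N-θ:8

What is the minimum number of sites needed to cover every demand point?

Coverage sets (demand points within 5 of each site):
  W1: {N-α, N-ζ}
  W2: {N-β, N-ζ}
  W3: {N-η, N-θ}
  W4: {N-β, N-δ, N-ε, N-ζ, N-η}
  W5: {N-β, N-γ}
No 3 sites suffice: every size-3 union leaves at least one demand point uncovered.
But {W1, W3, W4, W5} covers everything, so the minimum is 4.

4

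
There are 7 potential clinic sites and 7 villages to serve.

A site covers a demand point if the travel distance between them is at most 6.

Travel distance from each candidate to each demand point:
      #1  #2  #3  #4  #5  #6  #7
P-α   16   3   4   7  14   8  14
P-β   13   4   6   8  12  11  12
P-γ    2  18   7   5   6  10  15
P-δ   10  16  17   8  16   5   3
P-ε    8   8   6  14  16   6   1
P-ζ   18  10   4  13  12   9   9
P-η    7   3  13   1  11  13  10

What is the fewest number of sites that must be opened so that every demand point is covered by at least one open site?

3

Coverage sets (demand points within 6 of each site):
  P-α: {#2, #3}
  P-β: {#2, #3}
  P-γ: {#1, #4, #5}
  P-δ: {#6, #7}
  P-ε: {#3, #6, #7}
  P-ζ: {#3}
  P-η: {#2, #4}
No 2 sites suffice: every size-2 union leaves at least one demand point uncovered.
But {P-α, P-γ, P-δ} covers everything, so the minimum is 3.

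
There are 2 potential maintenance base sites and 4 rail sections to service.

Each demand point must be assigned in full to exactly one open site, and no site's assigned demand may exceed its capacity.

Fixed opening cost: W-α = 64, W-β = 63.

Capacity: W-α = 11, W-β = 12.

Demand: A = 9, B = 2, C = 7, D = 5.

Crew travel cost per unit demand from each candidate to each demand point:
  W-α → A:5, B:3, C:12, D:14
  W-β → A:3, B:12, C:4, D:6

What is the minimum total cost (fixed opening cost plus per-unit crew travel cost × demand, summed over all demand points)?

Open {W-α, W-β}; cheapest assignment that respects the capacities:
  W-α (cap 11, load 11): A, B — cost 9×5 + 2×3 = 51
  W-β (cap 12, load 12): C, D — cost 7×4 + 5×6 = 58
  Shipping 109, fixed 127 → total 236.
  Any other capacity-feasible assignment to {W-α, W-β} ships for at least 109.
Total demand is 23 and no other set of sites has combined capacity ≥ 23, so {W-α, W-β} is the only feasible choice of open sites. Minimum: 236.

236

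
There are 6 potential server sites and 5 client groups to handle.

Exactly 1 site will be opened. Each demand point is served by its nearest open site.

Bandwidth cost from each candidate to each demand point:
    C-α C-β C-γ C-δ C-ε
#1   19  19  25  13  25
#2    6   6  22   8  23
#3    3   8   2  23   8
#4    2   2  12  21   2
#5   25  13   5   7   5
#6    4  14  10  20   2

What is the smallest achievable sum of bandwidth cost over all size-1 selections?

39

Open {#4}.
  C-α→#4 2, C-β→#4 2, C-γ→#4 12, C-δ→#4 21, C-ε→#4 2  ⇒ total 39.
Compare {#3}: total 44.
Compare {#6}: total 50.
No size-1 selection does better; minimum is 39.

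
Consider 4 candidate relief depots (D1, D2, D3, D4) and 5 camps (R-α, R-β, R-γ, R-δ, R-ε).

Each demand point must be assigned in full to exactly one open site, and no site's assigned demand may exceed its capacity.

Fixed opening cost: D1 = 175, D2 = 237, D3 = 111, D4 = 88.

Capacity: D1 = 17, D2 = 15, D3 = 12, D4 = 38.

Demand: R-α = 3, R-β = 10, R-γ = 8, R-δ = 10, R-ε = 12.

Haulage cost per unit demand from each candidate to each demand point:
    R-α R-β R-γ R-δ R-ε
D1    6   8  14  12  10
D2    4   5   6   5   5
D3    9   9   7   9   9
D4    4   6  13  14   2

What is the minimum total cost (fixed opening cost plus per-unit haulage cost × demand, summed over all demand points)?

489

Open {D3, D4}; cheapest assignment that respects the capacities:
  D3 (cap 12, load 10): R-δ — cost 10×9 = 90
  D4 (cap 38, load 33): R-α, R-β, R-γ, R-ε — cost 3×4 + 10×6 + 8×13 + 12×2 = 200
  Shipping 290, fixed 199 → total 489.
  Any other capacity-feasible assignment to {D3, D4} ships for at least 290.
Compare {D2, D4}: its best feasible assignment gives total 575.
Compare {D1, D4}: its best feasible assignment gives total 583.
Every other set of open sites that can feasibly serve all demand totals ≥ 575 even under its best assignment. Minimum: 489.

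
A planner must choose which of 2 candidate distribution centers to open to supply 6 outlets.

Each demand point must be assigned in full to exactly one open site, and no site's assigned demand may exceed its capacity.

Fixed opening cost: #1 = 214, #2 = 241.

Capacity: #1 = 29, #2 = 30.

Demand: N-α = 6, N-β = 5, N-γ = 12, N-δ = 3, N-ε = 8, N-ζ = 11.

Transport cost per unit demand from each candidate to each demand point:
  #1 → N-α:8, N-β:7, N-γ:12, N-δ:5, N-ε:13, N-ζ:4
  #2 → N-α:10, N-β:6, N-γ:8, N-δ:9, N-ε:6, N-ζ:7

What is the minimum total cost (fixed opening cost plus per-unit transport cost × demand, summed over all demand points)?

736

Open {#1, #2}; cheapest assignment that respects the capacities:
  #1 (cap 29, load 20): N-α, N-δ, N-ζ — cost 6×8 + 3×5 + 11×4 = 107
  #2 (cap 30, load 25): N-β, N-γ, N-ε — cost 5×6 + 12×8 + 8×6 = 174
  Shipping 281, fixed 455 → total 736.
  Any other capacity-feasible assignment to {#1, #2} ships for at least 281.
Total demand is 45 and no other set of sites has combined capacity ≥ 45, so {#1, #2} is the only feasible choice of open sites. Minimum: 736.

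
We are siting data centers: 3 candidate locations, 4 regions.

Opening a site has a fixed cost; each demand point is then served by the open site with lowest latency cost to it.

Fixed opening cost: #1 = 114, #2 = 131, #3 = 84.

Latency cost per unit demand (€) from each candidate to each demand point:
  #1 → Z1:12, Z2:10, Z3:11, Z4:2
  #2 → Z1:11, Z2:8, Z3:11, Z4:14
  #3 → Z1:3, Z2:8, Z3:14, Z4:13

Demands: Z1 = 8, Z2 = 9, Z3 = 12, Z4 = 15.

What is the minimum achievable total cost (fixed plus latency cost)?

456

Open {#1, #3}: assign each demand point to its cheapest open site.
  Z1→#3 8×3=24, Z2→#3 9×8=72, Z3→#1 12×11=132, Z4→#1 15×2=30
  latency cost 258, fixed 198 → total 456.
Compare {#1}: latency cost 348 + fixed 114 = 462.
Compare {#3}: latency cost 459 + fixed 84 = 543.
Compare {#1, #2}: latency cost 322 + fixed 245 = 567.
All other subsets cost ≥ 462. Minimum total cost: 456.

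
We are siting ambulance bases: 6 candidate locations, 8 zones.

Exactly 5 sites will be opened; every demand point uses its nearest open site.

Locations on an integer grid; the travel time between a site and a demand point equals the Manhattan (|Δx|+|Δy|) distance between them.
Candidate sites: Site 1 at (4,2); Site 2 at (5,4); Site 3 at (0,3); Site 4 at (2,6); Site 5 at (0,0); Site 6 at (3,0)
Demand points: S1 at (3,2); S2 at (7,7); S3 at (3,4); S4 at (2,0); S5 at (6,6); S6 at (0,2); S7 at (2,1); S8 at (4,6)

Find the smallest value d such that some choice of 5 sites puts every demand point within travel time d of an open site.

Open {Site 1, Site 2, Site 3, Site 4, Site 5}.
  Farthest demand point is S2 at travel time 5 (to Site 2); all others are ≤ 5.
With {Site 1, Site 2, Site 3, Site 4, Site 6} the worst case is 5.
With {Site 1, Site 2, Site 3, Site 5, Site 6} the worst case is 5.
No size-5 selection achieves below 5.

5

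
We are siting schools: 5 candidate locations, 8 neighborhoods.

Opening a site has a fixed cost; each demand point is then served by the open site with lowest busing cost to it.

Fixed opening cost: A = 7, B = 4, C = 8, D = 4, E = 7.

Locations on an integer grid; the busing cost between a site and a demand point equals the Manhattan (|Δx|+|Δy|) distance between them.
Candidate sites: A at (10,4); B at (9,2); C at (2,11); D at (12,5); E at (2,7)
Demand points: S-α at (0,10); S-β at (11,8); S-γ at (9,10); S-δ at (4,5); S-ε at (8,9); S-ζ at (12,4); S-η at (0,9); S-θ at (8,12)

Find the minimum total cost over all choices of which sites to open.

Open {C, D}: assign each demand point to its cheapest open site.
  S-α→C 3, S-β→D 4, S-γ→C 8, S-δ→C 8, S-ε→C 8, S-ζ→D 1, S-η→C 4, S-θ→C 7
  busing cost 43, fixed 12 → total 55.
Compare {D, E}: busing cost 45 + fixed 11 = 56.
Compare {A, C}: busing cost 42 + fixed 15 = 57.
Compare {A, E}: busing cost 44 + fixed 14 = 58.
All other subsets cost ≥ 56. Minimum total cost: 55.

55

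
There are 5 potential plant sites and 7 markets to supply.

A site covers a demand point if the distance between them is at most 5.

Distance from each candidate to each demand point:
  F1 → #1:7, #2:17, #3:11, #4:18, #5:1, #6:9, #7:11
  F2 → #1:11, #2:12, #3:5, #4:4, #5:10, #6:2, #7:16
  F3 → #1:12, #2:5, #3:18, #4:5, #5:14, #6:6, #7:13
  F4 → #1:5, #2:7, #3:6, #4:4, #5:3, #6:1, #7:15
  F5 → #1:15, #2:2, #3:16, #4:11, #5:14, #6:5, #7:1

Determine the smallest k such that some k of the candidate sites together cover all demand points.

3

Coverage sets (demand points within 5 of each site):
  F1: {#5}
  F2: {#3, #4, #6}
  F3: {#2, #4}
  F4: {#1, #4, #5, #6}
  F5: {#2, #6, #7}
No 2 sites suffice: every size-2 union leaves at least one demand point uncovered.
But {F2, F4, F5} covers everything, so the minimum is 3.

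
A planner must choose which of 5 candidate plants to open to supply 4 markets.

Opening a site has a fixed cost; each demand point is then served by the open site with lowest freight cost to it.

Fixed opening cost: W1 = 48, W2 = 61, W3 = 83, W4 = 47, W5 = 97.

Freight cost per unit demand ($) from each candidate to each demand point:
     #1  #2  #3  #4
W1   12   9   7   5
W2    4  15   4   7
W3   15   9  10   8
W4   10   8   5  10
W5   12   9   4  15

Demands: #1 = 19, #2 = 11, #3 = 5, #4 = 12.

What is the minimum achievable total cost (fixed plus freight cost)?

Open {W1, W2}: assign each demand point to its cheapest open site.
  #1→W2 19×4=76, #2→W1 11×9=99, #3→W2 5×4=20, #4→W1 12×5=60
  freight cost 255, fixed 109 → total 364.
Compare {W2, W4}: freight cost 268 + fixed 108 = 376.
Compare {W1, W2, W4}: freight cost 244 + fixed 156 = 400.
Compare {W2}: freight cost 345 + fixed 61 = 406.
All other subsets cost ≥ 376. Minimum total cost: 364.

364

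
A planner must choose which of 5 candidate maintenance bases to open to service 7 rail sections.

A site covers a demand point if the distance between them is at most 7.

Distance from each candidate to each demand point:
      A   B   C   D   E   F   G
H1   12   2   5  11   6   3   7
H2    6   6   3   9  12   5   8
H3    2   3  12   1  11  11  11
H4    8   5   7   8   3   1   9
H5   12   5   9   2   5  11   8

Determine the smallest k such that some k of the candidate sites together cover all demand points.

2

Coverage sets (demand points within 7 of each site):
  H1: {B, C, E, F, G}
  H2: {A, B, C, F}
  H3: {A, B, D}
  H4: {B, C, E, F}
  H5: {B, D, E}
No single site covers all 7 demand points.
But {H1, H3} covers everything, so the minimum is 2.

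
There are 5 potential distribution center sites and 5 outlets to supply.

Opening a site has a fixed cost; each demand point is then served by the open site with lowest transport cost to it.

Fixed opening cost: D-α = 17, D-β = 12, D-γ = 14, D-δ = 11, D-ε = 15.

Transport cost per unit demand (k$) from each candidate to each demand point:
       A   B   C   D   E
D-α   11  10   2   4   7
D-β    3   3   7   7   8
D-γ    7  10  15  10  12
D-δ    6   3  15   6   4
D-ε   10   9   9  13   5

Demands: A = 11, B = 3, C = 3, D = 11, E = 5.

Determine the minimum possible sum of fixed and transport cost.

Open {D-α, D-β, D-δ}: assign each demand point to its cheapest open site.
  A→D-β 11×3=33, B→D-β 3×3=9, C→D-α 3×2=6, D→D-α 11×4=44, E→D-δ 5×4=20
  transport cost 112, fixed 40 → total 152.
Compare {D-α, D-β}: transport cost 127 + fixed 29 = 156.
Compare {D-α, D-β, D-ε}: transport cost 117 + fixed 44 = 161.
Compare {D-α, D-β, D-γ, D-δ}: transport cost 112 + fixed 54 = 166.
All other subsets cost ≥ 156. Minimum total cost: 152.

152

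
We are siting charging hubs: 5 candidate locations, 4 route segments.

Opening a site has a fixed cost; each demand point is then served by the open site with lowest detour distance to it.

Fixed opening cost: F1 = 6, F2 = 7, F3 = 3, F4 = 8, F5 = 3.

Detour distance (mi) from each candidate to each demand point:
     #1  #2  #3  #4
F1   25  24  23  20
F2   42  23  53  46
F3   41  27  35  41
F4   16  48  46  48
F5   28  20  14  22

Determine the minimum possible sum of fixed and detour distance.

Open {F4, F5}: assign each demand point to its cheapest open site.
  #1→F4 16, #2→F5 20, #3→F5 14, #4→F5 22
  detour distance 72, fixed 11 → total 83.
Compare {F3, F4, F5}: detour distance 72 + fixed 14 = 86.
Compare {F5}: detour distance 84 + fixed 3 = 87.
Compare {F1, F4, F5}: detour distance 70 + fixed 17 = 87.
All other subsets cost ≥ 86. Minimum total cost: 83.

83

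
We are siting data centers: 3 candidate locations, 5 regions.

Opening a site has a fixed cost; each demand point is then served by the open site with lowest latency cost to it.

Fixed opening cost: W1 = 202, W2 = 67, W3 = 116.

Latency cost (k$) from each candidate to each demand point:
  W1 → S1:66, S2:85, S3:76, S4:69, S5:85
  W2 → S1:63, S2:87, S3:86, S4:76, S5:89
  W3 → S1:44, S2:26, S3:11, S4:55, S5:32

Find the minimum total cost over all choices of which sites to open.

284

Open {W3}: assign each demand point to its cheapest open site.
  S1→W3 44, S2→W3 26, S3→W3 11, S4→W3 55, S5→W3 32
  latency cost 168, fixed 116 → total 284.
Compare {W2, W3}: latency cost 168 + fixed 183 = 351.
Compare {W2}: latency cost 401 + fixed 67 = 468.
Compare {W1, W3}: latency cost 168 + fixed 318 = 486.
All other subsets cost ≥ 351. Minimum total cost: 284.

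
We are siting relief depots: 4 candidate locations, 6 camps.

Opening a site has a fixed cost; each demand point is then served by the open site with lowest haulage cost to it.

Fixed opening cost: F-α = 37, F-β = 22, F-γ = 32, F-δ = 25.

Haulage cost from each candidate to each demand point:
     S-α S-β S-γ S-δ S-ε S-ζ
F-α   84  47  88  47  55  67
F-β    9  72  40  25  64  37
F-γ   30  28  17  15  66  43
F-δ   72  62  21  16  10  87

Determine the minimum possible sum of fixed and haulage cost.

Open {F-β, F-γ, F-δ}: assign each demand point to its cheapest open site.
  S-α→F-β 9, S-β→F-γ 28, S-γ→F-γ 17, S-δ→F-γ 15, S-ε→F-δ 10, S-ζ→F-β 37
  haulage cost 116, fixed 79 → total 195.
Compare {F-γ, F-δ}: haulage cost 143 + fixed 57 = 200.
Compare {F-β, F-δ}: haulage cost 155 + fixed 47 = 202.
Compare {F-β, F-γ}: haulage cost 170 + fixed 54 = 224.
All other subsets cost ≥ 200. Minimum total cost: 195.

195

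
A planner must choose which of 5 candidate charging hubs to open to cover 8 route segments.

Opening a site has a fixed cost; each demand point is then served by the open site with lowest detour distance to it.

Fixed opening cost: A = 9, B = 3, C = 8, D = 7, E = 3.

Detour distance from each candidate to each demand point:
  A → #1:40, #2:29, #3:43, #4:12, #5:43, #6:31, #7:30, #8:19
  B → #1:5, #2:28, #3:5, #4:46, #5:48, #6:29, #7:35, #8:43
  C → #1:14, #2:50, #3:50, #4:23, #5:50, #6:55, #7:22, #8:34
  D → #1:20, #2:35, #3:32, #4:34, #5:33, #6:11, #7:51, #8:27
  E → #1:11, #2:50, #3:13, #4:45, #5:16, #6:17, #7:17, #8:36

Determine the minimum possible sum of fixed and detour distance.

Open {A, B, E}: assign each demand point to its cheapest open site.
  #1→B 5, #2→B 28, #3→B 5, #4→A 12, #5→E 16, #6→E 17, #7→E 17, #8→A 19
  detour distance 119, fixed 15 → total 134.
Compare {A, B, D, E}: detour distance 113 + fixed 22 = 135.
Compare {A, B, C, E}: detour distance 119 + fixed 23 = 142.
Compare {A, B, C, D, E}: detour distance 113 + fixed 30 = 143.
All other subsets cost ≥ 135. Minimum total cost: 134.

134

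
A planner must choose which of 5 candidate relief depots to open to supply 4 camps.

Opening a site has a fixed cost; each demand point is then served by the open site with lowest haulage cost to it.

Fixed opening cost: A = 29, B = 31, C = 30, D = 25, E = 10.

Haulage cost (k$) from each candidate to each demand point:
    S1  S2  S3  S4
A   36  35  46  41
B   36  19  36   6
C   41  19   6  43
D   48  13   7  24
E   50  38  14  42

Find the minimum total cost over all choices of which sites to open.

Open {B, E}: assign each demand point to its cheapest open site.
  S1→B 36, S2→B 19, S3→E 14, S4→B 6
  haulage cost 75, fixed 41 → total 116.
Compare {D}: haulage cost 92 + fixed 25 = 117.
Compare {B, D}: haulage cost 62 + fixed 56 = 118.
Compare {D, E}: haulage cost 92 + fixed 35 = 127.
All other subsets cost ≥ 117. Minimum total cost: 116.

116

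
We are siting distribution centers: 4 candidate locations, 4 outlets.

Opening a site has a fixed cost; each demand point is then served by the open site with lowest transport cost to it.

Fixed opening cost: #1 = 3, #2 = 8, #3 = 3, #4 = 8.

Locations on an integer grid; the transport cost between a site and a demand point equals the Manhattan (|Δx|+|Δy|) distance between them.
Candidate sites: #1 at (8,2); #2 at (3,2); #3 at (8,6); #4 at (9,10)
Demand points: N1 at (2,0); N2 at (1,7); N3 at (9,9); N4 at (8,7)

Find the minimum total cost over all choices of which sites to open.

Open {#2, #3}: assign each demand point to its cheapest open site.
  N1→#2 3, N2→#2 7, N3→#3 4, N4→#3 1
  transport cost 15, fixed 11 → total 26.
Compare {#1, #3}: transport cost 21 + fixed 6 = 27.
Compare {#3}: transport cost 25 + fixed 3 = 28.
Compare {#1, #2, #3}: transport cost 15 + fixed 14 = 29.
All other subsets cost ≥ 27. Minimum total cost: 26.

26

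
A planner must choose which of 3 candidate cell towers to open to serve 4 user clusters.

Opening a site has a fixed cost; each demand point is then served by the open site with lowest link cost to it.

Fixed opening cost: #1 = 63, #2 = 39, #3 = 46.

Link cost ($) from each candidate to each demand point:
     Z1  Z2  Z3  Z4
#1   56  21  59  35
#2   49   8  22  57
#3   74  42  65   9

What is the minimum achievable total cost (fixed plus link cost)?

Open {#2, #3}: assign each demand point to its cheapest open site.
  Z1→#2 49, Z2→#2 8, Z3→#2 22, Z4→#3 9
  link cost 88, fixed 85 → total 173.
Compare {#2}: link cost 136 + fixed 39 = 175.
Compare {#1, #2}: link cost 114 + fixed 102 = 216.
Compare {#1}: link cost 171 + fixed 63 = 234.
All other subsets cost ≥ 175. Minimum total cost: 173.

173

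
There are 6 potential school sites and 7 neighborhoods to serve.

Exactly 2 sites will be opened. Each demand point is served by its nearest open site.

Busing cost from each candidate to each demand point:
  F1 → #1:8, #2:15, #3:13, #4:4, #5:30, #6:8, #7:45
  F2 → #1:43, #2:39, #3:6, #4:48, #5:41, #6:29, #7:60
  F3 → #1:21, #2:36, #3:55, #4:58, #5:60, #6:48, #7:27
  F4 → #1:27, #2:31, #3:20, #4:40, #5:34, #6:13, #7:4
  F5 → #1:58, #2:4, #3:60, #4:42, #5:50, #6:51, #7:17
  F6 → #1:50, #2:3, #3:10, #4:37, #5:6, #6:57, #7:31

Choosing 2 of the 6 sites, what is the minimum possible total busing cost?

Open {F1, F6}.
  #1→F1 8, #2→F6 3, #3→F6 10, #4→F1 4, #5→F6 6, #6→F1 8, #7→F6 31  ⇒ total 70.
Compare {F1, F4}: total 82.
Compare {F1, F5}: total 84.
No size-2 selection does better; minimum is 70.

70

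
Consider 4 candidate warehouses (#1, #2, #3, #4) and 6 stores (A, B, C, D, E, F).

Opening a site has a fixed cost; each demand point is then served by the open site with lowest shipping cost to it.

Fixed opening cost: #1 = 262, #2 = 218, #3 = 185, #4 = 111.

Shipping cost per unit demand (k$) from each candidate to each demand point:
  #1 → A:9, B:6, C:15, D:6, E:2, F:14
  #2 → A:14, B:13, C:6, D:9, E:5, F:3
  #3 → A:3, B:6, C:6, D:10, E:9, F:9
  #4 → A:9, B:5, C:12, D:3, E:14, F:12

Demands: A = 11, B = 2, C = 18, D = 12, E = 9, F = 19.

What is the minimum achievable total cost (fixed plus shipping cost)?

Open {#2, #4}: assign each demand point to its cheapest open site.
  A→#4 11×9=99, B→#4 2×5=10, C→#2 18×6=108, D→#4 12×3=36, E→#2 9×5=45, F→#2 19×3=57
  shipping cost 355, fixed 329 → total 684.
Compare {#3}: shipping cost 525 + fixed 185 = 710.
Compare {#2}: shipping cost 498 + fixed 218 = 716.
Compare {#3, #4}: shipping cost 439 + fixed 296 = 735.
All other subsets cost ≥ 710. Minimum total cost: 684.

684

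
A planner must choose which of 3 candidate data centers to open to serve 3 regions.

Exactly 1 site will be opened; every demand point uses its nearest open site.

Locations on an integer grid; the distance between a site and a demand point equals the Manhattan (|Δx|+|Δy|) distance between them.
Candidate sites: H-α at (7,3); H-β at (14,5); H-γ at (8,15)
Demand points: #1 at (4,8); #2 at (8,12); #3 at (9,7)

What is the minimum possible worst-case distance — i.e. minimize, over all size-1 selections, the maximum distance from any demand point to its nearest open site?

Open {H-α}.
  Farthest demand point is #2 at distance 10 (to H-α); all others are ≤ 10.
With {H-γ} the worst case is 11.
With {H-β} the worst case is 13.
No size-1 selection achieves below 10.

10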